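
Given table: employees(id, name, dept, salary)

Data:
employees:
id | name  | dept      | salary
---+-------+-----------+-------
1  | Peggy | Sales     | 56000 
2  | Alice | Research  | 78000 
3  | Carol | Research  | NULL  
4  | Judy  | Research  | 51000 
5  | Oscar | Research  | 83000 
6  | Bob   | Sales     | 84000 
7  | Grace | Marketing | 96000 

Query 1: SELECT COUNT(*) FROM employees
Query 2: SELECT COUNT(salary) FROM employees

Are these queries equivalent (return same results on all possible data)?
No, not equivalent

Query 1 returns: [(7,)]
Query 2 returns: [(6,)]

Reason: COUNT(*) includes NULLs, COUNT(column) excludes them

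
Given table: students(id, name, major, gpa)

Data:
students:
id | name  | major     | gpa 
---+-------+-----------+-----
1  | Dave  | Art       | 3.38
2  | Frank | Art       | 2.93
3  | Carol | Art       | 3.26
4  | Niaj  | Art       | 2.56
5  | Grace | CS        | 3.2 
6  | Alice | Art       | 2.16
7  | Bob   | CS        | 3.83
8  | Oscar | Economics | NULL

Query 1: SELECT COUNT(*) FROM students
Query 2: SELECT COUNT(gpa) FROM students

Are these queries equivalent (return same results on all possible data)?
No, not equivalent

Query 1 returns: [(8,)]
Query 2 returns: [(7,)]

Reason: COUNT(*) includes NULLs, COUNT(column) excludes them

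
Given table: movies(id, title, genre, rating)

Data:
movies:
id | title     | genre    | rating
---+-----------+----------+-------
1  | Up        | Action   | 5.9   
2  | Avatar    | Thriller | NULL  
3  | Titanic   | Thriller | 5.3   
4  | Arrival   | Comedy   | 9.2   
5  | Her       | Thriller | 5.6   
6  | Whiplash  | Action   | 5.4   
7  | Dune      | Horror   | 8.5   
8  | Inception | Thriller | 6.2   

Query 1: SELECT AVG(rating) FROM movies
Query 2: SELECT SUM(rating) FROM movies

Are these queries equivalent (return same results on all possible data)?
No, not equivalent

Query 1 returns: [(6.585714285714286,)]
Query 2 returns: [(46.1,)]

Reason: AVG vs SUM give different aggregate values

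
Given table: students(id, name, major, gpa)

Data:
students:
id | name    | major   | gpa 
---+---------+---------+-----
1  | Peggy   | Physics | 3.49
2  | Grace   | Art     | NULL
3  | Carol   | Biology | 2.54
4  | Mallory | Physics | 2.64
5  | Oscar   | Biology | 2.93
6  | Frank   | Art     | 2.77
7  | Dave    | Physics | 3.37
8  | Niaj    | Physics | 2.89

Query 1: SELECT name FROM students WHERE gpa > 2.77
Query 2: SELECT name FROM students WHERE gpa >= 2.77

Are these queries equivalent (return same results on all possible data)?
No, not equivalent

Query 1 returns: [('Peggy',), ('Oscar',), ('Dave',), ('Niaj',)]
Query 2 returns: [('Peggy',), ('Oscar',), ('Frank',), ('Dave',), ('Niaj',)]

Reason: > vs >= gives different results when gpa = 2.77 exists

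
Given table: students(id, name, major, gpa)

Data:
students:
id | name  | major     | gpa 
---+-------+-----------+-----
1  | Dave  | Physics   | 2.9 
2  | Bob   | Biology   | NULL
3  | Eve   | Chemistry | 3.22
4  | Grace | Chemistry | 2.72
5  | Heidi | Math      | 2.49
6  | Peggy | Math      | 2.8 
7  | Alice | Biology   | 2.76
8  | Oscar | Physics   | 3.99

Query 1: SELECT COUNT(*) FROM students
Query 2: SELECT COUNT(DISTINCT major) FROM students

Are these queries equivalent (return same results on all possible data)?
No, not equivalent

Query 1 returns: [(8,)]
Query 2 returns: [(4,)]

Reason: COUNT(*) counts rows, COUNT(DISTINCT major) counts unique majors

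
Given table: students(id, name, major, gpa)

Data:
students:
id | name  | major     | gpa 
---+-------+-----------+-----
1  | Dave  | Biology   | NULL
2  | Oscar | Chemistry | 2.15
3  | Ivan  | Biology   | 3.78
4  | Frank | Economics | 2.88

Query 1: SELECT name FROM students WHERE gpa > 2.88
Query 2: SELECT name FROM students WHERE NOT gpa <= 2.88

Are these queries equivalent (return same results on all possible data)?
Yes, equivalent

Both queries return: [('Ivan',)]

Reason: Both filter gpa > 2.88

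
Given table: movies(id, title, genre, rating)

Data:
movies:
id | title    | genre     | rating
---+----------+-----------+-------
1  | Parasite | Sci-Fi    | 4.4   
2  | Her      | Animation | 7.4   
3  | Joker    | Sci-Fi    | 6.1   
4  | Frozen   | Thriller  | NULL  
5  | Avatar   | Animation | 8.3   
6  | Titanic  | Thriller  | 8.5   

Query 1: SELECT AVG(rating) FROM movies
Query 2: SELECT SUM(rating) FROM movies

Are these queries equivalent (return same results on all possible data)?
No, not equivalent

Query 1 returns: [(6.94,)]
Query 2 returns: [(34.7,)]

Reason: AVG vs SUM give different aggregate values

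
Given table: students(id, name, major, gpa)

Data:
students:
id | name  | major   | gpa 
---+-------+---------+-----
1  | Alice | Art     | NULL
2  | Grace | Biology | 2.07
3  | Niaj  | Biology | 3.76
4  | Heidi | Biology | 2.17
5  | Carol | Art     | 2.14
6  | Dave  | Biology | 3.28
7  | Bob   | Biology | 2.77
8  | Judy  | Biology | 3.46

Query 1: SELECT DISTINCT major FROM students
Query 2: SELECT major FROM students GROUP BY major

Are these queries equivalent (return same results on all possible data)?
Yes, equivalent

Both queries return: [('Art',), ('Biology',)]

Reason: Both get unique majors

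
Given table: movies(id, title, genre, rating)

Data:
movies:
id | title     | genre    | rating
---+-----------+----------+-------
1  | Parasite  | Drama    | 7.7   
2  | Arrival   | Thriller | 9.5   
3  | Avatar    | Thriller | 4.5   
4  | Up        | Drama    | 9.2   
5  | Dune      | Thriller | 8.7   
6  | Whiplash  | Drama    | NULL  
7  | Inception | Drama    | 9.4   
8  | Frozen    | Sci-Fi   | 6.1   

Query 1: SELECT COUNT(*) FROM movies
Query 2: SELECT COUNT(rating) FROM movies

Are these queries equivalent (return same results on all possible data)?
No, not equivalent

Query 1 returns: [(8,)]
Query 2 returns: [(7,)]

Reason: COUNT(*) includes NULLs, COUNT(column) excludes them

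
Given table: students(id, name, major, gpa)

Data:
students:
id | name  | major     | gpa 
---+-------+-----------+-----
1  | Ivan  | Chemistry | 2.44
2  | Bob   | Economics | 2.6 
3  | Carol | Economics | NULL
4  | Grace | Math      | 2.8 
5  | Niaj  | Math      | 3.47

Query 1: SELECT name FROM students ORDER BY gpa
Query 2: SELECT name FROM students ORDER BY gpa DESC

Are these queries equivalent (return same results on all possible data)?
No, not equivalent

Query 1 returns: [('Carol',), ('Ivan',), ('Bob',), ('Grace',), ('Niaj',)]
Query 2 returns: [('Niaj',), ('Grace',), ('Bob',), ('Ivan',), ('Carol',)]

Reason: ASC vs DESC gives opposite ordering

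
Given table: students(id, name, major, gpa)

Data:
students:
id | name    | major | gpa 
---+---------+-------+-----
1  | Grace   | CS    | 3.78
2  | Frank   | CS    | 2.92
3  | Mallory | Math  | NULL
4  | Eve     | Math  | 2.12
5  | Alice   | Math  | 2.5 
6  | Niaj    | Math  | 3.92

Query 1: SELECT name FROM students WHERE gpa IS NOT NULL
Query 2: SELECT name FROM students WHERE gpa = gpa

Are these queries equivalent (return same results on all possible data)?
Yes, equivalent

Both queries return: [('Alice',), ('Eve',), ('Frank',), ('Grace',), ('Niaj',)]

Reason: IS NOT NULL vs self-equality (both exclude NULLs)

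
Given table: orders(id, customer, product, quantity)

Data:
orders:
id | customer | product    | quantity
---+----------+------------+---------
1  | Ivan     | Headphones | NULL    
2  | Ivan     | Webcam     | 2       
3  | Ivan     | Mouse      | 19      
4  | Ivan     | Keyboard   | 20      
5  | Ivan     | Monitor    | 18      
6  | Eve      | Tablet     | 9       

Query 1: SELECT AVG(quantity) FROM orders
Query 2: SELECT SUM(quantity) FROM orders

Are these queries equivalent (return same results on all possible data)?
No, not equivalent

Query 1 returns: [(13.6,)]
Query 2 returns: [(68,)]

Reason: AVG vs SUM give different aggregate values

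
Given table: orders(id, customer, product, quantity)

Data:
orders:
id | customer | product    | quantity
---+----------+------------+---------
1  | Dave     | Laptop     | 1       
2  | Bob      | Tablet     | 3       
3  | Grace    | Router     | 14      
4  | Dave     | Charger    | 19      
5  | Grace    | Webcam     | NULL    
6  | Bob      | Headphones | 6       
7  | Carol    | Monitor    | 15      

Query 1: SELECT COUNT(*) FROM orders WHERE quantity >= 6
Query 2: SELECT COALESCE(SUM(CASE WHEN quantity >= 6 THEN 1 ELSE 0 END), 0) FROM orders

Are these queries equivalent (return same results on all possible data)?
Yes, equivalent

Both queries return: [(4,)]

Reason: COUNT with WHERE vs conditional SUM (COALESCE handles empty-table NULL)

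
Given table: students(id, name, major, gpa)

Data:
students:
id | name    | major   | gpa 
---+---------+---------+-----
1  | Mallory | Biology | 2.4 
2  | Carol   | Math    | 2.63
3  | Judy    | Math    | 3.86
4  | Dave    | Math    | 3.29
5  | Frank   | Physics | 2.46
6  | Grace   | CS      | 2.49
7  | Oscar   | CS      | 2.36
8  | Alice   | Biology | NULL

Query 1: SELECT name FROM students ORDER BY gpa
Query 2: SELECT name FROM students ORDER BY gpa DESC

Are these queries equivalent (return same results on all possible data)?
No, not equivalent

Query 1 returns: [('Alice',), ('Oscar',), ('Mallory',), ('Frank',), ('Grace',), ('Carol',), ('Dave',), ('Judy',)]
Query 2 returns: [('Judy',), ('Dave',), ('Carol',), ('Grace',), ('Frank',), ('Mallory',), ('Oscar',), ('Alice',)]

Reason: ASC vs DESC gives opposite ordering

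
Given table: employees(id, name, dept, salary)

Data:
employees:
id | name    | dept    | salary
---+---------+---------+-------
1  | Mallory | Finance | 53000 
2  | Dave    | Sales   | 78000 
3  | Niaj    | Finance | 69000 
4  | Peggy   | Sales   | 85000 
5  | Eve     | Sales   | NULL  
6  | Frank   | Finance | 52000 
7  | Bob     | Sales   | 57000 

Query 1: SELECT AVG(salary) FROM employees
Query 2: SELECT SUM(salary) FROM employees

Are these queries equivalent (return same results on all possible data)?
No, not equivalent

Query 1 returns: [(65666.66666666667,)]
Query 2 returns: [(394000,)]

Reason: AVG vs SUM give different aggregate values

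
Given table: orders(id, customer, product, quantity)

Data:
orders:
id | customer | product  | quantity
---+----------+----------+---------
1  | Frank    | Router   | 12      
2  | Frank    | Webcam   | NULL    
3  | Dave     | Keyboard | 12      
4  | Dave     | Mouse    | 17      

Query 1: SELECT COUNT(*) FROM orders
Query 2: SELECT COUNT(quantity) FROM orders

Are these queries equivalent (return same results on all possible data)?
No, not equivalent

Query 1 returns: [(4,)]
Query 2 returns: [(3,)]

Reason: COUNT(*) includes NULLs, COUNT(column) excludes them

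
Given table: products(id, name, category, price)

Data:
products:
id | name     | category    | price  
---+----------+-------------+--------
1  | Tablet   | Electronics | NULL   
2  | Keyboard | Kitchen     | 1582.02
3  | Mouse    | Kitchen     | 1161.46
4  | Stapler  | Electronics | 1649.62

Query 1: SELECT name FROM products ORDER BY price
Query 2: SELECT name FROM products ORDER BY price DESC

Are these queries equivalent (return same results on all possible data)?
No, not equivalent

Query 1 returns: [('Tablet',), ('Mouse',), ('Keyboard',), ('Stapler',)]
Query 2 returns: [('Stapler',), ('Keyboard',), ('Mouse',), ('Tablet',)]

Reason: ASC vs DESC gives opposite ordering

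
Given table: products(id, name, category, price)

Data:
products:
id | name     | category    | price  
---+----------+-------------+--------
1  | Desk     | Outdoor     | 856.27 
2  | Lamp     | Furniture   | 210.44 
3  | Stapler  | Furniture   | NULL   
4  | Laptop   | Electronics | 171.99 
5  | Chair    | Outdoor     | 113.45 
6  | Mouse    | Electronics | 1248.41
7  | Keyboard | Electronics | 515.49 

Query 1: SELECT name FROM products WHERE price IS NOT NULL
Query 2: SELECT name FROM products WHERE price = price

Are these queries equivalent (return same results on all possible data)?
Yes, equivalent

Both queries return: [('Chair',), ('Desk',), ('Keyboard',), ('Lamp',), ('Laptop',), ('Mouse',)]

Reason: IS NOT NULL vs self-equality (both exclude NULLs)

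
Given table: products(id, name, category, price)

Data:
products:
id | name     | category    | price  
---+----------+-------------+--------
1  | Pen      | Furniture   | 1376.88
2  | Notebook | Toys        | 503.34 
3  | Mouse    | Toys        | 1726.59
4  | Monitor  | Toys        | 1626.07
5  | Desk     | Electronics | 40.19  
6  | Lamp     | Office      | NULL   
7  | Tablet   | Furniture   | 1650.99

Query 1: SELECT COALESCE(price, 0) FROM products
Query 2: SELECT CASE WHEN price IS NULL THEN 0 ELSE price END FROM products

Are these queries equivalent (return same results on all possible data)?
Yes, equivalent

Both queries return: [(0,), (40.19,), (503.34,), (1376.88,), (1626.07,), (1650.99,), (1726.59,)]

Reason: COALESCE vs CASE for NULL handling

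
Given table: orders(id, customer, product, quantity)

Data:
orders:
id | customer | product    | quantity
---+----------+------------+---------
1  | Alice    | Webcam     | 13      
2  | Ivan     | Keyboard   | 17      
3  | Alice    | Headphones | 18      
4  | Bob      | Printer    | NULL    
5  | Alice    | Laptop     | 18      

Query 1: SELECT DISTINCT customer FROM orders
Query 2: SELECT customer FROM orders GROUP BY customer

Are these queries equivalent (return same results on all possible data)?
Yes, equivalent

Both queries return: [('Alice',), ('Bob',), ('Ivan',)]

Reason: Both get unique customers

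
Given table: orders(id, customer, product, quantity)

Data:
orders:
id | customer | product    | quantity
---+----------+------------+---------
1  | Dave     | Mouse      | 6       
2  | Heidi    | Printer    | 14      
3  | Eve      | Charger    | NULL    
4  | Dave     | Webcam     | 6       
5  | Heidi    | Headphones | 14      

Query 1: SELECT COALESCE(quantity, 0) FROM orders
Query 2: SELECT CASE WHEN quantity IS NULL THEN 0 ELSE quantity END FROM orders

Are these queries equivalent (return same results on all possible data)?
Yes, equivalent

Both queries return: [(0,), (6,), (6,), (14,), (14,)]

Reason: COALESCE vs CASE for NULL handling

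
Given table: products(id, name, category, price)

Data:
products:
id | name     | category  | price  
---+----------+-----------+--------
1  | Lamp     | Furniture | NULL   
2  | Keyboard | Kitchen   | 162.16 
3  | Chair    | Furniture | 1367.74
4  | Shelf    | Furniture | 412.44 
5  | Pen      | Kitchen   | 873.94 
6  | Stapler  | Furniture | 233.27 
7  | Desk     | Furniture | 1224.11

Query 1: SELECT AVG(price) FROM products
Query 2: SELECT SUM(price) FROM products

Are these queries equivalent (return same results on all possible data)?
No, not equivalent

Query 1 returns: [(712.2766666666666,)]
Query 2 returns: [(4273.66,)]

Reason: AVG vs SUM give different aggregate values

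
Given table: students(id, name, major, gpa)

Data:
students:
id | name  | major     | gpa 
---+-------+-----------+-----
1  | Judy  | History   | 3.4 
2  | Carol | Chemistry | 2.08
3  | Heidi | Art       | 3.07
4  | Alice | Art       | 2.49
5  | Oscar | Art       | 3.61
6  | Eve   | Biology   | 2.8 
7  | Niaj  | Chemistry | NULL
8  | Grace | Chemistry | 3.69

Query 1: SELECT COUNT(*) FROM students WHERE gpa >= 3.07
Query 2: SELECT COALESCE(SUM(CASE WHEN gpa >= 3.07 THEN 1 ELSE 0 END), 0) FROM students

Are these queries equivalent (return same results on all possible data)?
Yes, equivalent

Both queries return: [(4,)]

Reason: COUNT with WHERE vs conditional SUM (COALESCE handles empty-table NULL)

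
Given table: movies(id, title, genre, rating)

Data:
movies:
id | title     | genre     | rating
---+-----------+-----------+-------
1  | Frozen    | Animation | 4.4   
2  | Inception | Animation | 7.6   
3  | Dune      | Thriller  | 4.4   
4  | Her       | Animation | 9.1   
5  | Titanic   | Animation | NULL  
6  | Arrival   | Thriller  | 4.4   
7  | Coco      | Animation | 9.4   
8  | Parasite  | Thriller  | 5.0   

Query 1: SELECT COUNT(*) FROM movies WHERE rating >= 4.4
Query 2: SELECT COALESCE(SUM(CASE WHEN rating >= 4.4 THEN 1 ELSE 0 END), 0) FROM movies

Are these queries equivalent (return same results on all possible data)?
Yes, equivalent

Both queries return: [(7,)]

Reason: COUNT with WHERE vs conditional SUM (COALESCE handles empty-table NULL)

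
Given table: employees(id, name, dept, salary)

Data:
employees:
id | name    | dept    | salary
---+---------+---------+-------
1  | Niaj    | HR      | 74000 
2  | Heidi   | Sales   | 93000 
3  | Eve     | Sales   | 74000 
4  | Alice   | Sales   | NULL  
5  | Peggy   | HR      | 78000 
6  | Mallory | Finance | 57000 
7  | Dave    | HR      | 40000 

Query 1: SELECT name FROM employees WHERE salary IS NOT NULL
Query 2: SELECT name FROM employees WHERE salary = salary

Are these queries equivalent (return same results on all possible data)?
Yes, equivalent

Both queries return: [('Dave',), ('Eve',), ('Heidi',), ('Mallory',), ('Niaj',), ('Peggy',)]

Reason: IS NOT NULL vs self-equality (both exclude NULLs)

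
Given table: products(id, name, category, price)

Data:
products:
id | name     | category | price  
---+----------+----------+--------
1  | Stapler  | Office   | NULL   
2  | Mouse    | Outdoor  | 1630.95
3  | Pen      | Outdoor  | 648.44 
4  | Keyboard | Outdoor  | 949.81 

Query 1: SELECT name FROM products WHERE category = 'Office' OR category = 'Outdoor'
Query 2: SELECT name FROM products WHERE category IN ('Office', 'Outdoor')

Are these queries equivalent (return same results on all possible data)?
Yes, equivalent

Both queries return: [('Keyboard',), ('Mouse',), ('Pen',), ('Stapler',)]

Reason: OR vs IN are equivalent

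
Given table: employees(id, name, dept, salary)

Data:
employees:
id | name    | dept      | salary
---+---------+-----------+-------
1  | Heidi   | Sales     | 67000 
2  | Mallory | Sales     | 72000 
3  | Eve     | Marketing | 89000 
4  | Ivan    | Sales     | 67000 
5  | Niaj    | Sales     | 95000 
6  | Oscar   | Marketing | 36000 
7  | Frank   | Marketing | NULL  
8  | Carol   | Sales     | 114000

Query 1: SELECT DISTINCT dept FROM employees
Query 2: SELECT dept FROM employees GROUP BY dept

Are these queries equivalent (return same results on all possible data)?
Yes, equivalent

Both queries return: [('Marketing',), ('Sales',)]

Reason: Both get unique depts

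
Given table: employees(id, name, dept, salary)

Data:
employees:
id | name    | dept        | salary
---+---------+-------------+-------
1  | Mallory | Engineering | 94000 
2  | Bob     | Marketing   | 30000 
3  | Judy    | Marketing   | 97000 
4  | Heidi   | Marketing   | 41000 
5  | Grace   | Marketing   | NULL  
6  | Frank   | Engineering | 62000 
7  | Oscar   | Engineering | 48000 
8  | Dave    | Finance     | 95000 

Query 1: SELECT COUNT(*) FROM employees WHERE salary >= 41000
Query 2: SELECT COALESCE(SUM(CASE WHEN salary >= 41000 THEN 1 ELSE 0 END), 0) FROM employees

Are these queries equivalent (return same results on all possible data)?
Yes, equivalent

Both queries return: [(6,)]

Reason: COUNT with WHERE vs conditional SUM (COALESCE handles empty-table NULL)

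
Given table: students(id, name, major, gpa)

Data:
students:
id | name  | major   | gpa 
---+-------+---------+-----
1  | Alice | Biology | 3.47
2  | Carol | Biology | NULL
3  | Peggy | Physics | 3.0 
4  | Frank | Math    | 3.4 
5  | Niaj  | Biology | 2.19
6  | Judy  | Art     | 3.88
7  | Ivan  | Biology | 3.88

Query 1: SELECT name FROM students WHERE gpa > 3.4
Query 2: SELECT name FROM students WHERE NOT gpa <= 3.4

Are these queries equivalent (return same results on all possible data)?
Yes, equivalent

Both queries return: [('Alice',), ('Ivan',), ('Judy',)]

Reason: Both filter gpa > 3.4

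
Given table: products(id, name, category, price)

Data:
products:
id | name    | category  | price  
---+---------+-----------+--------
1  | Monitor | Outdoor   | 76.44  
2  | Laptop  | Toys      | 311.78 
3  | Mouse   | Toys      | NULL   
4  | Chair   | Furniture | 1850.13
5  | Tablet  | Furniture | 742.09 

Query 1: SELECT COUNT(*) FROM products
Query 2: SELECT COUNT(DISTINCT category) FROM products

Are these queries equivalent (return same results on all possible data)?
No, not equivalent

Query 1 returns: [(5,)]
Query 2 returns: [(3,)]

Reason: COUNT(*) counts rows, COUNT(DISTINCT category) counts unique categorys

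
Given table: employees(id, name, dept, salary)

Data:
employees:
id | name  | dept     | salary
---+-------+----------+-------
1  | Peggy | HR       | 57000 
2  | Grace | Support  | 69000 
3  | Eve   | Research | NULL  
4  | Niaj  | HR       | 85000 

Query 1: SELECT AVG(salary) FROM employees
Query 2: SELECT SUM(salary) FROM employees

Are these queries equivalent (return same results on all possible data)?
No, not equivalent

Query 1 returns: [(70333.33333333333,)]
Query 2 returns: [(211000,)]

Reason: AVG vs SUM give different aggregate values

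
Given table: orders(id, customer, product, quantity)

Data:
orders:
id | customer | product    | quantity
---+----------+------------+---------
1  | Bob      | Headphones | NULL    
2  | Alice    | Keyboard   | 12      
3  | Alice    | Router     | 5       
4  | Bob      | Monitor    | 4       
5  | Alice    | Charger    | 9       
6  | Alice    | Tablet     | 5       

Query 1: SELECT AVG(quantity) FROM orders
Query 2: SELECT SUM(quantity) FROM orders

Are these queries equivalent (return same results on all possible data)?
No, not equivalent

Query 1 returns: [(7.0,)]
Query 2 returns: [(35,)]

Reason: AVG vs SUM give different aggregate values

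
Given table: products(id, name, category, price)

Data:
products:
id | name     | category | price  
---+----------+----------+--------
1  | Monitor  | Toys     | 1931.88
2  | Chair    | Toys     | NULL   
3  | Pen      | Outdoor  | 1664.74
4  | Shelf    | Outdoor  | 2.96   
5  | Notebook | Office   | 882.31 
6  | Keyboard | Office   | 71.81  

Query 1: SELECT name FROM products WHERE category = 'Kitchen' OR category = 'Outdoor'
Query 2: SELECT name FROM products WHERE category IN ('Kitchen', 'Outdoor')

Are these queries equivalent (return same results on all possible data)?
Yes, equivalent

Both queries return: [('Pen',), ('Shelf',)]

Reason: OR vs IN are equivalent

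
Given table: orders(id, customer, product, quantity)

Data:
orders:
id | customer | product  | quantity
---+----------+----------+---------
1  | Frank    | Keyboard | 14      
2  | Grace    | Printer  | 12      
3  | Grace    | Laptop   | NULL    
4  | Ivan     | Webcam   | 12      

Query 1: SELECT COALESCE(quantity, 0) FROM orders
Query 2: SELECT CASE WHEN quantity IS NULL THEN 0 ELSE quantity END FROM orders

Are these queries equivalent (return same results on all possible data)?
Yes, equivalent

Both queries return: [(0,), (12,), (12,), (14,)]

Reason: COALESCE vs CASE for NULL handling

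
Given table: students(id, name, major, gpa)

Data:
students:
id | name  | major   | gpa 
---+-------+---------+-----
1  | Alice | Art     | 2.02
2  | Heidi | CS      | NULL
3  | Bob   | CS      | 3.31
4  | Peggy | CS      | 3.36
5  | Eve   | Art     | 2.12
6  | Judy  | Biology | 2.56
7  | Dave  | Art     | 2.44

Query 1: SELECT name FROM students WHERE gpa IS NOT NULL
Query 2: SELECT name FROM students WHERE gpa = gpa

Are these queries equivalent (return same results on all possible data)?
Yes, equivalent

Both queries return: [('Alice',), ('Bob',), ('Dave',), ('Eve',), ('Judy',), ('Peggy',)]

Reason: IS NOT NULL vs self-equality (both exclude NULLs)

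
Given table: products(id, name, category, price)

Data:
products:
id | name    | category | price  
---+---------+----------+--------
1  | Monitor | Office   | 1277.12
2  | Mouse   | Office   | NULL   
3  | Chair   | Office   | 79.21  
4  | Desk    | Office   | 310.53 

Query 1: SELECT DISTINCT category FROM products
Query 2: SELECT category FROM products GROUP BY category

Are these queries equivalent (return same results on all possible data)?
Yes, equivalent

Both queries return: [('Office',)]

Reason: Both get unique categorys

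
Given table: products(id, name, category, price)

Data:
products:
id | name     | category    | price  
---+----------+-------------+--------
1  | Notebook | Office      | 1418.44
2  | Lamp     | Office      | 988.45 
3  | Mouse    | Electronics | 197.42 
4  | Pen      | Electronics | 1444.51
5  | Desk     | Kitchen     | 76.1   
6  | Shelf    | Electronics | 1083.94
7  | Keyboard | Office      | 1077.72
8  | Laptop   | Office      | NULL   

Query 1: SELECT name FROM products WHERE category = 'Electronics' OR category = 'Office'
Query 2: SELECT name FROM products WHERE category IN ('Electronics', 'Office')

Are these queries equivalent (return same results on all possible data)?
Yes, equivalent

Both queries return: [('Keyboard',), ('Lamp',), ('Laptop',), ('Mouse',), ('Notebook',), ('Pen',), ('Shelf',)]

Reason: OR vs IN are equivalent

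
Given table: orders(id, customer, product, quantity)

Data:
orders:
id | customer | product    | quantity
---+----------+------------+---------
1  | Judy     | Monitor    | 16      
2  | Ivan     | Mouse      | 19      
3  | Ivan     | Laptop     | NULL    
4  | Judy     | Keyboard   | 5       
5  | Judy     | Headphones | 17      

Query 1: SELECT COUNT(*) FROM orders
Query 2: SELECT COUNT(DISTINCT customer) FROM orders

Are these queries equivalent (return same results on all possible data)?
No, not equivalent

Query 1 returns: [(5,)]
Query 2 returns: [(2,)]

Reason: COUNT(*) counts rows, COUNT(DISTINCT customer) counts unique customers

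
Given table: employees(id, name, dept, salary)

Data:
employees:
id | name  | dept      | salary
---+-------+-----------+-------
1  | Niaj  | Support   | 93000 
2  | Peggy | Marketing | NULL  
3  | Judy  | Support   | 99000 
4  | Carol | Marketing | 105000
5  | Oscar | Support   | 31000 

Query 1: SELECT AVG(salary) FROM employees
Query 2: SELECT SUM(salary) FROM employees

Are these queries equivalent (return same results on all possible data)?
No, not equivalent

Query 1 returns: [(82000.0,)]
Query 2 returns: [(328000,)]

Reason: AVG vs SUM give different aggregate values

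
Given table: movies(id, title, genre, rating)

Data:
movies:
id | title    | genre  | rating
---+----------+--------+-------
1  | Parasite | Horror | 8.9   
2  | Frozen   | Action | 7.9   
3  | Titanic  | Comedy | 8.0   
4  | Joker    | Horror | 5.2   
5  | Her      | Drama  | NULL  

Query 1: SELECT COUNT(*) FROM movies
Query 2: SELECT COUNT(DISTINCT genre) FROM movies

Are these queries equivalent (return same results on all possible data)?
No, not equivalent

Query 1 returns: [(5,)]
Query 2 returns: [(4,)]

Reason: COUNT(*) counts rows, COUNT(DISTINCT genre) counts unique genres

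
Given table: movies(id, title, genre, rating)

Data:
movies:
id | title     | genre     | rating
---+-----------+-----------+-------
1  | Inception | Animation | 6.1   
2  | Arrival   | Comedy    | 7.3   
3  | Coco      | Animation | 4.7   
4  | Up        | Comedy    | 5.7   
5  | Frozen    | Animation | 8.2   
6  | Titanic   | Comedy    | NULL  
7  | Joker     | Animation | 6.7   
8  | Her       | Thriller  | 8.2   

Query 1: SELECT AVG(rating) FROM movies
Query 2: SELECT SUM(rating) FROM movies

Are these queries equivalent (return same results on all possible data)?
No, not equivalent

Query 1 returns: [(6.7,)]
Query 2 returns: [(46.9,)]

Reason: AVG vs SUM give different aggregate values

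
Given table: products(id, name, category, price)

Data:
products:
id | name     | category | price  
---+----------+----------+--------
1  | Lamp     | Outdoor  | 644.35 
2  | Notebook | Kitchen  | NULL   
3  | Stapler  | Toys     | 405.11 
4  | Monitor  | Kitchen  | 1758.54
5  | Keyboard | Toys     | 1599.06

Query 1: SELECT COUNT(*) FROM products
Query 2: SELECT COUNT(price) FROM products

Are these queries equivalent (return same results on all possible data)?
No, not equivalent

Query 1 returns: [(5,)]
Query 2 returns: [(4,)]

Reason: COUNT(*) includes NULLs, COUNT(column) excludes them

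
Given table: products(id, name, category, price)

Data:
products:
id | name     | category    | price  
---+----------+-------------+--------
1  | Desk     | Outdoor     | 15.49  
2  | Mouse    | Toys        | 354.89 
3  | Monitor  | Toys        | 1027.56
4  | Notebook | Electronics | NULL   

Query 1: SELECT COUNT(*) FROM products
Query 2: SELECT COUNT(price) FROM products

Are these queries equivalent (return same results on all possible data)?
No, not equivalent

Query 1 returns: [(4,)]
Query 2 returns: [(3,)]

Reason: COUNT(*) includes NULLs, COUNT(column) excludes them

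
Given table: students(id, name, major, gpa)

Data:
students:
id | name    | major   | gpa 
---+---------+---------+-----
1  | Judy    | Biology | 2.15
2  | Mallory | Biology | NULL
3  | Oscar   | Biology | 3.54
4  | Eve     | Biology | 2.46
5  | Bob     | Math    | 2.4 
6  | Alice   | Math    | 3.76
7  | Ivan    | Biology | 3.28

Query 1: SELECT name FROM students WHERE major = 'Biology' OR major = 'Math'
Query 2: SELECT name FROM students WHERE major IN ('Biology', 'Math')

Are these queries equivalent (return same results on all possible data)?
Yes, equivalent

Both queries return: [('Alice',), ('Bob',), ('Eve',), ('Ivan',), ('Judy',), ('Mallory',), ('Oscar',)]

Reason: OR vs IN are equivalent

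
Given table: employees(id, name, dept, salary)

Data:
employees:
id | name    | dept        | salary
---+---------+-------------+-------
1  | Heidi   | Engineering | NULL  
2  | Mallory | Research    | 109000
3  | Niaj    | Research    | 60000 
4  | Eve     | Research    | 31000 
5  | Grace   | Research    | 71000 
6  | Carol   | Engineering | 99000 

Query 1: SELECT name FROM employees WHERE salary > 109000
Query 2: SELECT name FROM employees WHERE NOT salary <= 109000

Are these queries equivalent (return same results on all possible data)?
Yes, equivalent

Both queries return: []

Reason: Both filter salary > 109000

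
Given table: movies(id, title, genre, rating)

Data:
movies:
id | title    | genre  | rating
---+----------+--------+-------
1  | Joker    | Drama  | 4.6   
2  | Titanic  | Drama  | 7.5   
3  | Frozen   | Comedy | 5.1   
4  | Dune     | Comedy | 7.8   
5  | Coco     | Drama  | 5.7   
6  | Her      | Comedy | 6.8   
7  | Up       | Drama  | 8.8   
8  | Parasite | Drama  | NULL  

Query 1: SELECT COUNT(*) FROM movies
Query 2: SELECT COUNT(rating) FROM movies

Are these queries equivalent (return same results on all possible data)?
No, not equivalent

Query 1 returns: [(8,)]
Query 2 returns: [(7,)]

Reason: COUNT(*) includes NULLs, COUNT(column) excludes them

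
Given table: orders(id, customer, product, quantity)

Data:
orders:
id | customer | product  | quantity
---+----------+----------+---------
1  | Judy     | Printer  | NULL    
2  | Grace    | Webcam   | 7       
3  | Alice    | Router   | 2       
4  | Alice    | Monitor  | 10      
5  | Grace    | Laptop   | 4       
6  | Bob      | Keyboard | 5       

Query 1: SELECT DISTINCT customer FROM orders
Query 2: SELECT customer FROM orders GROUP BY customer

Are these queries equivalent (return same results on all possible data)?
Yes, equivalent

Both queries return: [('Alice',), ('Bob',), ('Grace',), ('Judy',)]

Reason: Both get unique customers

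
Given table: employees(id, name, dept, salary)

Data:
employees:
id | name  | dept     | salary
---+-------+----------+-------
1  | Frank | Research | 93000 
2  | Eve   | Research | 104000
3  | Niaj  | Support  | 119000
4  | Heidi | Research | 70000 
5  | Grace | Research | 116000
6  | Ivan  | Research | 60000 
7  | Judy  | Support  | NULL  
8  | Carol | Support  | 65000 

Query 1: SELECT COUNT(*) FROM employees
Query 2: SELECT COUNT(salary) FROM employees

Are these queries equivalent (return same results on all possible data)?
No, not equivalent

Query 1 returns: [(8,)]
Query 2 returns: [(7,)]

Reason: COUNT(*) includes NULLs, COUNT(column) excludes them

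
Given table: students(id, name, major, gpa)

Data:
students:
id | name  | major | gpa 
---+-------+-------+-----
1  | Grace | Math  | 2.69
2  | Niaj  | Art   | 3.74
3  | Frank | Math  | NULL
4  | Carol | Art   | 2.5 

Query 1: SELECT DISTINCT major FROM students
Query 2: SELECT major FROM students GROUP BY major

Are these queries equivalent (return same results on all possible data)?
Yes, equivalent

Both queries return: [('Art',), ('Math',)]

Reason: Both get unique majors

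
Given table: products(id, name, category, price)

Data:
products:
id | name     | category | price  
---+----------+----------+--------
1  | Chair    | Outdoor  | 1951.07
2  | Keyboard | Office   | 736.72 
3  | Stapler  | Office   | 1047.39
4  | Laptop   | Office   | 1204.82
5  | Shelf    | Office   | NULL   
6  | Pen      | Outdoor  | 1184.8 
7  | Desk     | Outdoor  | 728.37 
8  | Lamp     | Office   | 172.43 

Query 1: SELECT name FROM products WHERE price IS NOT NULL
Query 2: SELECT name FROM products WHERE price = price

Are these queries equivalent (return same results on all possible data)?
Yes, equivalent

Both queries return: [('Chair',), ('Desk',), ('Keyboard',), ('Lamp',), ('Laptop',), ('Pen',), ('Stapler',)]

Reason: IS NOT NULL vs self-equality (both exclude NULLs)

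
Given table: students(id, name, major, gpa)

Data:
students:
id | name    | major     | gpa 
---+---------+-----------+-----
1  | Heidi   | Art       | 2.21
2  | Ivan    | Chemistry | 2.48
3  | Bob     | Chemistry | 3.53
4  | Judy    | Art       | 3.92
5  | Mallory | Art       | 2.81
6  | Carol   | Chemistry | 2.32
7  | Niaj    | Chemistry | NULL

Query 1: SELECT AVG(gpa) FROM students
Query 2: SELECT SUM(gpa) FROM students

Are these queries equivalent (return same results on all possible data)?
No, not equivalent

Query 1 returns: [(2.8783333333333334,)]
Query 2 returns: [(17.27,)]

Reason: AVG vs SUM give different aggregate values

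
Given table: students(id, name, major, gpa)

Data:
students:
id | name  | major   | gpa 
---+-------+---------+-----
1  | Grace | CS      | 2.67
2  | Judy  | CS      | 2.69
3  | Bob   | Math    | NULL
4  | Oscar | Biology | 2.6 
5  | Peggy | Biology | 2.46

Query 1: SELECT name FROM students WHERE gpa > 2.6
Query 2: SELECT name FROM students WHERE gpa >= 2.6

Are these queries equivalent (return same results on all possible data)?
No, not equivalent

Query 1 returns: [('Grace',), ('Judy',)]
Query 2 returns: [('Grace',), ('Judy',), ('Oscar',)]

Reason: > vs >= gives different results when gpa = 2.6 exists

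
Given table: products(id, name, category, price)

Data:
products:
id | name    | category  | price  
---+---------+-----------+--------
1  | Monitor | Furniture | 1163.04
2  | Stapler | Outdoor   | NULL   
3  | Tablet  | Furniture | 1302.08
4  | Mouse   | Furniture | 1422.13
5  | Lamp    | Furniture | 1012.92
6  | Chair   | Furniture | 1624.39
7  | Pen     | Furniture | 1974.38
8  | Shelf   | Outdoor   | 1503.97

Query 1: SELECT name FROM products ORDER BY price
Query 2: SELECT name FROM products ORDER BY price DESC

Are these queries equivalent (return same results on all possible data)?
No, not equivalent

Query 1 returns: [('Stapler',), ('Lamp',), ('Monitor',), ('Tablet',), ('Mouse',), ('Shelf',), ('Chair',), ('Pen',)]
Query 2 returns: [('Pen',), ('Chair',), ('Shelf',), ('Mouse',), ('Tablet',), ('Monitor',), ('Lamp',), ('Stapler',)]

Reason: ASC vs DESC gives opposite ordering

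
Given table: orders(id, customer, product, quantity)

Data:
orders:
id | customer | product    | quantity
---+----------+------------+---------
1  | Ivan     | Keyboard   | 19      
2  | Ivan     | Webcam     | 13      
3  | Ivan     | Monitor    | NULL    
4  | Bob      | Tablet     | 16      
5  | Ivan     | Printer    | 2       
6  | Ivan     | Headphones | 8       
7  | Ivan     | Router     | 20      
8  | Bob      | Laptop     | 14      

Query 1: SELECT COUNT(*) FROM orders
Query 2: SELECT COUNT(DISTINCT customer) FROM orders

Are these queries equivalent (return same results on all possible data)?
No, not equivalent

Query 1 returns: [(8,)]
Query 2 returns: [(2,)]

Reason: COUNT(*) counts rows, COUNT(DISTINCT customer) counts unique customers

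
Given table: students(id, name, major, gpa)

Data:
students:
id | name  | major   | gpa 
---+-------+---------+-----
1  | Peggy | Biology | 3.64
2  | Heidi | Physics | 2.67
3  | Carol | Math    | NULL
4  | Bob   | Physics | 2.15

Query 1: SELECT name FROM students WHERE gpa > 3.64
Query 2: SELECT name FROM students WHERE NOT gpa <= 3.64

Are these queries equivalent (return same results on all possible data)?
Yes, equivalent

Both queries return: []

Reason: Both filter gpa > 3.64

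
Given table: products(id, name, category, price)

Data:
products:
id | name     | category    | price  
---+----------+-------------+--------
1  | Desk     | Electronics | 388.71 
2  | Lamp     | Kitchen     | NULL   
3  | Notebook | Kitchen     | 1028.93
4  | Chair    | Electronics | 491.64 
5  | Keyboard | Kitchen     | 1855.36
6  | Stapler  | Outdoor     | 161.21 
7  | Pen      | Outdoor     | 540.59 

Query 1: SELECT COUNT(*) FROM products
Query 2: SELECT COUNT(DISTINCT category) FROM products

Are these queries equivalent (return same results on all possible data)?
No, not equivalent

Query 1 returns: [(7,)]
Query 2 returns: [(3,)]

Reason: COUNT(*) counts rows, COUNT(DISTINCT category) counts unique categorys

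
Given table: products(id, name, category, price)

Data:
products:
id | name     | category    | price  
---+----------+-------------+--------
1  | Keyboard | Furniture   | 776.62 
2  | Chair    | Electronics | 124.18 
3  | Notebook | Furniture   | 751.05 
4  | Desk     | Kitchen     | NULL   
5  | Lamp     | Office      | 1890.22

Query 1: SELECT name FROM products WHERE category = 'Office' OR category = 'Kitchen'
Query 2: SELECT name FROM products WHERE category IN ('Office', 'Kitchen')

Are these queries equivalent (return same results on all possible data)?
Yes, equivalent

Both queries return: [('Desk',), ('Lamp',)]

Reason: OR vs IN are equivalent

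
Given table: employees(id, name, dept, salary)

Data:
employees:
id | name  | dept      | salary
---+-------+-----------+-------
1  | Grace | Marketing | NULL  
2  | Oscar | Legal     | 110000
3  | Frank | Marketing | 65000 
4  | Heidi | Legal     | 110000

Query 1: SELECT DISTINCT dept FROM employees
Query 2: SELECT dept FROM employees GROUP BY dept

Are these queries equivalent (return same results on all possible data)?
Yes, equivalent

Both queries return: [('Legal',), ('Marketing',)]

Reason: Both get unique depts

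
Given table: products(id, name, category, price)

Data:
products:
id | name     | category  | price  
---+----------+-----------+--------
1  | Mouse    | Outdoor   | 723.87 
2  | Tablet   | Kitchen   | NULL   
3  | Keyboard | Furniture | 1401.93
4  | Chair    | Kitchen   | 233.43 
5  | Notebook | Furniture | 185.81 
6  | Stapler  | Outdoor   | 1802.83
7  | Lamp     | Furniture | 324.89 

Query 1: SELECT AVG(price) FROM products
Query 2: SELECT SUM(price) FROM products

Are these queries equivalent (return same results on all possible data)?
No, not equivalent

Query 1 returns: [(778.7933333333334,)]
Query 2 returns: [(4672.76,)]

Reason: AVG vs SUM give different aggregate values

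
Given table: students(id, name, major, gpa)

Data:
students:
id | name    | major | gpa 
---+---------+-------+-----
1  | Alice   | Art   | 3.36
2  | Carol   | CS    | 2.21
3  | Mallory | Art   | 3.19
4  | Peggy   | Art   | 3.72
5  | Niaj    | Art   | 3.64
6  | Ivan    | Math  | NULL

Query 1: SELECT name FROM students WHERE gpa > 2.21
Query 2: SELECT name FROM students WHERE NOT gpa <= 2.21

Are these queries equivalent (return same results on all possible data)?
Yes, equivalent

Both queries return: [('Alice',), ('Mallory',), ('Niaj',), ('Peggy',)]

Reason: Both filter gpa > 2.21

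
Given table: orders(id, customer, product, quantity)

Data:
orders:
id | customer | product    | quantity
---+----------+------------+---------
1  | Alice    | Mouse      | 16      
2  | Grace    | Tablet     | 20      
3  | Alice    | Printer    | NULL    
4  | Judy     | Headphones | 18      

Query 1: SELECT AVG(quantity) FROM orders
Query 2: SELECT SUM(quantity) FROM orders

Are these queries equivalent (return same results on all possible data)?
No, not equivalent

Query 1 returns: [(18.0,)]
Query 2 returns: [(54,)]

Reason: AVG vs SUM give different aggregate values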